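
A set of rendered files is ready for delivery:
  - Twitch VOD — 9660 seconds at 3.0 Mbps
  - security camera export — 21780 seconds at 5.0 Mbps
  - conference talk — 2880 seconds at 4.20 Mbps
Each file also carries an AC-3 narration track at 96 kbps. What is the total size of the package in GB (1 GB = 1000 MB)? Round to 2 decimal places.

19.16 GB

Audio: 96 kbps = 0.096 Mbps.
Twitch VOD: 3.096 Mbps × 9660 s = 29907.4 Mb
security camera export: 5.096 Mbps × 21780 s = 110990.9 Mb
conference talk: 4.296 Mbps × 2880 s = 12372.5 Mb
Total: 153270.7 Mb = 19158.8 MB.
= 19.16 GB.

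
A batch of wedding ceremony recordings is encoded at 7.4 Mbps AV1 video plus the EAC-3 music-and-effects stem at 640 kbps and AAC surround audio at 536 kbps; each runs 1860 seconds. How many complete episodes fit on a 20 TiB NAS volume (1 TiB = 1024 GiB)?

Audio total: 640 + 536 = 1176 kbps = 1.176 Mbps.
Total bitrate: 8.576 Mbps.
Per item: 8.576 Mbps × 1860 s = 15,951 Mb = 1,994 MB.
Capacity: 20 TiB = 175,921,860 Mb; 11028.64 items → 11028 complete.

11028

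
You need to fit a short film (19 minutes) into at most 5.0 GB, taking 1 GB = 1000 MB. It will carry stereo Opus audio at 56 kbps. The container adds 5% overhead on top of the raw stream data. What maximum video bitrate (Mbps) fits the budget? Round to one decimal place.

Budget: 5.0 GB = 40000.0 Mb.
Stream payload after overhead: 40000.0 / 1.05 = 38095.2 Mb.
19 min = 1140 s
Total bitrate budget: 38095.2 Mb / 1140 s = 33.417 Mbps.
Audio: 56 kbps = 0.056 Mbps.
Video: 33.417 − 0.056 = 33.361 Mbps.

33.4 Mbps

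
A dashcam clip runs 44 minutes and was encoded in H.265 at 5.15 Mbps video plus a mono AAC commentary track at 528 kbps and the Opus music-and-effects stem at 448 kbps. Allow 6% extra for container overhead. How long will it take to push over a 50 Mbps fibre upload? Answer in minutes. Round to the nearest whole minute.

6 minutes

44 min = 2640 s
Audio total: 528 + 448 = 976 kbps = 0.976 Mbps.
Total bitrate: 6.126 Mbps.
File: 6.126 Mbps × 2640 s = 16172.6 Mb.
With 6% container overhead: ×1.06. → 17143.0 Mb.
At 50 Mbps: 17143.0 / 50 = 342.9 s ≈ 5.71 minutes.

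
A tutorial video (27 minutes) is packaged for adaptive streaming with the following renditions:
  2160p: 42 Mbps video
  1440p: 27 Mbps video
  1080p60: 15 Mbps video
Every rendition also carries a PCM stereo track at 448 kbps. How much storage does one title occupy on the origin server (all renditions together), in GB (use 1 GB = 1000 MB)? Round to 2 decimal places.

27 min = 1620 s
Audio: 448 kbps = 0.448 Mbps.
Sum of rendition bitrates: (42+0.448) + (27+0.448) + (15+0.448) = 85.344 Mbps.
× 1620 s = 138,257 Mb = 17,282 MB = 17.28 GB.

17.28 GB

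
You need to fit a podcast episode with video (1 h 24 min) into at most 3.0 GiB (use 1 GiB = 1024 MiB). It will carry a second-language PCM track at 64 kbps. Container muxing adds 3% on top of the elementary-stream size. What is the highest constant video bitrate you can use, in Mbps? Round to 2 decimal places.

4.90 Mbps

Budget: 3.0 GiB = 25769.8 Mb.
Stream payload after overhead: 25769.8 / 1.03 = 25019.2 Mb.
1 h 24 min = 84 min = 5040 s
Total bitrate budget: 25019.2 Mb / 5040 s = 4.964 Mbps.
Audio: 64 kbps = 0.064 Mbps.
Video: 4.964 − 0.064 = 4.900 Mbps.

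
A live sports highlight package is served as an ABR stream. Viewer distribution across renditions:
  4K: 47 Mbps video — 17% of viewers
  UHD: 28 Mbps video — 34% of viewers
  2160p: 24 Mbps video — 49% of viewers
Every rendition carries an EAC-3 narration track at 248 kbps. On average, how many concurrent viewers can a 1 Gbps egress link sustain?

Audio: 248 kbps = 0.248 Mbps.
Average per-viewer bitrate: 0.17×47.248 + 0.34×28.248 + 0.49×24.248 = 29.518 Mbps.
1 Gbps = 1,000 Mbps; 1,000 / 29.518 = 33.88 → 33.

33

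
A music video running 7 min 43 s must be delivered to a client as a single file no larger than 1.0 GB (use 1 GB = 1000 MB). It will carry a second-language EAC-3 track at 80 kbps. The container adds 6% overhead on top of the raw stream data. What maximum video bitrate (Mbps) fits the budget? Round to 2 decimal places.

16.22 Mbps

Budget: 1.0 GB = 8000.0 Mb.
Stream payload after overhead: 8000.0 / 1.06 = 7547.2 Mb.
7 min 43 s = 463 s
Total bitrate budget: 7547.2 Mb / 463 s = 16.301 Mbps.
Audio: 80 kbps = 0.080 Mbps.
Video: 16.301 − 0.080 = 16.221 Mbps.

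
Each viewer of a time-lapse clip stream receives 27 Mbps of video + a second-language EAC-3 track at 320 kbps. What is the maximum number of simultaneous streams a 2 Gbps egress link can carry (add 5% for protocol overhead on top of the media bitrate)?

Audio: 320 kbps = 0.320 Mbps.
Per-viewer media rate: 27.320 Mbps.
On the wire with 5% overhead: 28.686 Mbps.
2 Gbps = 2,000 Mbps; 2,000 / 28.686 = 69.72 → 69 viewers.

69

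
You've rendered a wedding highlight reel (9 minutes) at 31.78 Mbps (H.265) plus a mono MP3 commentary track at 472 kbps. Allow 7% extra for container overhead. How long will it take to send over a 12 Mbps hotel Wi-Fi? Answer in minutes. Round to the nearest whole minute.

9 min = 540 s
Audio: 472 kbps = 0.472 Mbps.
Total bitrate: 32.252 Mbps.
File: 32.252 Mbps × 540 s = 17416.1 Mb.
With 7% container overhead: ×1.07. → 18635.2 Mb.
At 12 Mbps: 18635.2 / 12 = 1552.9 s ≈ 25.9 minutes.

26 minutes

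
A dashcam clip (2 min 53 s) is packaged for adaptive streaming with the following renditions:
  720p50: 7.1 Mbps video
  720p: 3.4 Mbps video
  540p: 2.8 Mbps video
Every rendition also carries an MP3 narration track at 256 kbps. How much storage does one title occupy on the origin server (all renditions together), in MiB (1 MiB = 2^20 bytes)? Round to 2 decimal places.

2 min 53 s = 173 s
Audio: 256 kbps = 0.256 Mbps.
Sum of rendition bitrates: (7.1+0.256) + (3.4+0.256) + (2.8+0.256) = 14.068 Mbps.
× 173 s = 2,434 Mb = 304.2 MB = 290.1 MiB.

290.13 MiB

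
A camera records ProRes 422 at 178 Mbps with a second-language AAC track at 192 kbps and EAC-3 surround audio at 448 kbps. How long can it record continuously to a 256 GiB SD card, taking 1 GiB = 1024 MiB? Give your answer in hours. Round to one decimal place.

Audio total: 192 + 448 = 640 kbps = 0.640 Mbps.
Total bitrate: 178 + 0.640 = 178.640 Mbps.
Capacity: 256 GiB = 2,199,023 Mb.
Recording time: 2,199,023 / 178.640 = 12,310 s ≈ 3.42 hours.

3.4 hours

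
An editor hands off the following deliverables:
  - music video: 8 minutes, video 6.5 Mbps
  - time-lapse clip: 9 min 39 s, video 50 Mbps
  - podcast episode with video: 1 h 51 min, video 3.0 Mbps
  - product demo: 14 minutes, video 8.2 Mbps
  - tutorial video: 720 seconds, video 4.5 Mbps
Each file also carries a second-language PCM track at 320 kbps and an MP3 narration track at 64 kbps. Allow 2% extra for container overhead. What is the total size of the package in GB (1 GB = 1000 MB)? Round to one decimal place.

8.4 GB

Audio total: 320 + 64 = 384 kbps = 0.384 Mbps.
music video: 6.884 Mbps × 480 s × 1.02 = 3370.4 Mb
time-lapse clip: 50.384 Mbps × 579 s × 1.02 = 29755.8 Mb
podcast episode with video: 3.384 Mbps × 6660 s × 1.02 = 22988.2 Mb
product demo: 8.584 Mbps × 840 s × 1.02 = 7354.8 Mb
tutorial video: 4.884 Mbps × 720 s × 1.02 = 3586.8 Mb
Total: 67056.0 Mb = 8382.0 MB.
= 8.382 GB.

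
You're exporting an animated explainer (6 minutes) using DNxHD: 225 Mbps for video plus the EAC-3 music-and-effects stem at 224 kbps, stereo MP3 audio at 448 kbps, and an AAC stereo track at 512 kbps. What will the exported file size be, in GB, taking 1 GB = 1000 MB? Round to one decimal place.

10.2 GB

6 min = 360 s
Audio total: 224 + 448 + 512 = 1184 kbps = 1.184 Mbps.
Total bitrate: 225 + 1.184 = 226.184 Mbps.
Stream data: 226.184 Mbps × 360 s = 81426.2 Mb.
81,426 Mb ÷ 8 = 10,178 MB → 10.18 GB.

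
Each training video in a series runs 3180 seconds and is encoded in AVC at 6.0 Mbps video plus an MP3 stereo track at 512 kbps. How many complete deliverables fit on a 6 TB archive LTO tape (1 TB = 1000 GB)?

Audio: 512 kbps = 0.512 Mbps.
Total bitrate: 6.512 Mbps.
Per item: 6.512 Mbps × 3180 s = 20,708 Mb = 2,589 MB.
Capacity: 6 TB = 48,000,000 Mb; 2317.93 items → 2317 complete.

2317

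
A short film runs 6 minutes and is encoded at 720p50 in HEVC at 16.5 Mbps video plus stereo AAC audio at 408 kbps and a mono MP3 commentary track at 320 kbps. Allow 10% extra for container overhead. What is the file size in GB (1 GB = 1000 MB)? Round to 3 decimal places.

6 min = 360 s
Audio total: 408 + 320 = 728 kbps = 0.728 Mbps.
Total bitrate: 16.5 + 0.728 = 17.228 Mbps.
Stream data: 17.228 Mbps × 360 s = 6202.1 Mb.
With 10% container overhead: ×1.10.
6,822 Mb ÷ 8 = 852.8 MB → 0.8528 GB.

0.853 GB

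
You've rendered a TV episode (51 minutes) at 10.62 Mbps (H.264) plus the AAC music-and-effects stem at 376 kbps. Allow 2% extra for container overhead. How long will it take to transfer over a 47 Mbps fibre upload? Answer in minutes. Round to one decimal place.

51 min = 3060 s
Audio: 376 kbps = 0.376 Mbps.
Total bitrate: 10.996 Mbps.
File: 10.996 Mbps × 3060 s = 33647.8 Mb.
With 2% container overhead: ×1.02. → 34320.7 Mb.
At 47 Mbps: 34320.7 / 47 = 730.2 s ≈ 12.2 minutes.

12.2 minutes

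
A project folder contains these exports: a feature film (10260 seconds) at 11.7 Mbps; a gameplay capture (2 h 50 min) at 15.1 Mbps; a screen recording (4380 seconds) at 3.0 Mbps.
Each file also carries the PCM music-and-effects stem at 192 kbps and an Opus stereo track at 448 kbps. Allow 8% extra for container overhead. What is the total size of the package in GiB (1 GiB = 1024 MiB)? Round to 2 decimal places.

38.11 GiB

Audio total: 192 + 448 = 640 kbps = 0.640 Mbps.
feature film: 12.340 Mbps × 10260 s × 1.08 = 136737.1 Mb
gameplay capture: 15.740 Mbps × 10200 s × 1.08 = 173391.8 Mb
screen recording: 3.640 Mbps × 4380 s × 1.08 = 17218.7 Mb
Total: 327347.6 Mb = 40918.4 MB.
= 38.11 GiB.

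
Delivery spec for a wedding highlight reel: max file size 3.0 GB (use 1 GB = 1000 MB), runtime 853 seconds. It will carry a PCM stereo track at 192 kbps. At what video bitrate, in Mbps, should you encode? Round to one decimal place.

Budget: 3.0 GB = 24000.0 Mb.
Total bitrate budget: 24000.0 Mb / 853 s = 28.136 Mbps.
Audio: 192 kbps = 0.192 Mbps.
Video: 28.136 − 0.192 = 27.944 Mbps.

27.9 Mbps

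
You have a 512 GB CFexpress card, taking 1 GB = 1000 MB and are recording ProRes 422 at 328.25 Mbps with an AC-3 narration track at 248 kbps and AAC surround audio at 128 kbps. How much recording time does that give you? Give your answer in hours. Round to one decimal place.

3.5 hours

Audio total: 248 + 128 = 376 kbps = 0.376 Mbps.
Total bitrate: 328.25 + 0.376 = 328.626 Mbps.
Capacity: 512 GB = 4,096,000 Mb.
Recording time: 4,096,000 / 328.626 = 12,464 s ≈ 3.46 hours.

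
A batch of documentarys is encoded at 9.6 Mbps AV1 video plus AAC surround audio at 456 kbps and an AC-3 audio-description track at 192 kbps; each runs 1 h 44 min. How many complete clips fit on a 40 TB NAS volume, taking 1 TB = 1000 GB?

5004

1 h 44 min = 104 min = 6240 s
Audio total: 456 + 192 = 648 kbps = 0.648 Mbps.
Total bitrate: 10.248 Mbps.
Per item: 10.248 Mbps × 6240 s = 63,948 Mb = 7,993 MB.
Capacity: 40 TB = 320,000,000 Mb; 5004.10 items → 5004 complete.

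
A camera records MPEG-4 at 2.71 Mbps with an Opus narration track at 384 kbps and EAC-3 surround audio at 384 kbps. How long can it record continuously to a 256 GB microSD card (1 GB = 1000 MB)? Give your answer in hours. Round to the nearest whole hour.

164 hours

Audio total: 384 + 384 = 768 kbps = 0.768 Mbps.
Total bitrate: 2.71 + 0.768 = 3.478 Mbps.
Capacity: 256 GB = 2,048,000 Mb.
Recording time: 2,048,000 / 3.478 = 588,844 s ≈ 164 hours.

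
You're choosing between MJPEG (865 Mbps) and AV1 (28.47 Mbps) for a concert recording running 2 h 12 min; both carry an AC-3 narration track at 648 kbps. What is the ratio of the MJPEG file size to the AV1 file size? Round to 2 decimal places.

2 h 12 min = 132 min = 7920 s
Audio: 648 kbps = 0.648 Mbps.
MJPEG: 865.648 Mbps × 7920 s = 6855932.2 Mb = 856.992 GB.
AV1: 29.118 Mbps × 7920 s = 230614.6 Mb = 28.827 GB.
Ratio: 856.992 / 28.827 = 29.729.

29.73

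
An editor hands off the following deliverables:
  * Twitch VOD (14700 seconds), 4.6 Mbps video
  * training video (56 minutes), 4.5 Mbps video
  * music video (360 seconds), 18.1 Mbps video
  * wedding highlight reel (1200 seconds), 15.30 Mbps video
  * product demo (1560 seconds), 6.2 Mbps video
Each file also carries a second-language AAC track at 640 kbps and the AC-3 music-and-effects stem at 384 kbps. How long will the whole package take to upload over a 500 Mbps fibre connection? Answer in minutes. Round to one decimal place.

Audio total: 640 + 384 = 1024 kbps = 1.024 Mbps.
Twitch VOD: 5.624 Mbps × 14700 s = 82672.8 Mb
training video: 5.524 Mbps × 3360 s = 18560.6 Mb
music video: 19.124 Mbps × 360 s = 6884.6 Mb
wedding highlight reel: 16.324 Mbps × 1200 s = 19588.8 Mb
product demo: 7.224 Mbps × 1560 s = 11269.4 Mb
Total: 138976.3 Mb = 17372.0 MB.
At 500 Mbps: 138976.3 / 500 = 278 s ≈ 4.63 minutes.

4.6 minutes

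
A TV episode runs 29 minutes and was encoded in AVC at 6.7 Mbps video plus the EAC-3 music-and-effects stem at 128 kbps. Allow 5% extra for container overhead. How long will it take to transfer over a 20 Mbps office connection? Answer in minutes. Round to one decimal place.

10.4 minutes

29 min = 1740 s
Audio: 128 kbps = 0.128 Mbps.
Total bitrate: 6.828 Mbps.
File: 6.828 Mbps × 1740 s = 11880.7 Mb.
With 5% container overhead: ×1.05. → 12474.8 Mb.
At 20 Mbps: 12474.8 / 20 = 623.7 s ≈ 10.4 minutes.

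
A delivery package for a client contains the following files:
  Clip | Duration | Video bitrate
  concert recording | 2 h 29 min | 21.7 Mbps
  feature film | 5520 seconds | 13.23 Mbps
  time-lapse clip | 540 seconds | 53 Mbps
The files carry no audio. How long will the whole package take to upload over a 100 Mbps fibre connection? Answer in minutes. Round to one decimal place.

concert recording: 21.700 Mbps × 8940 s = 193998.0 Mb
feature film: 13.230 Mbps × 5520 s = 73029.6 Mb
time-lapse clip: 53.000 Mbps × 540 s = 28620.0 Mb
Total: 295647.6 Mb = 36955.9 MB.
At 100 Mbps: 295647.6 / 100 = 2956 s ≈ 49.3 minutes.

49.3 minutes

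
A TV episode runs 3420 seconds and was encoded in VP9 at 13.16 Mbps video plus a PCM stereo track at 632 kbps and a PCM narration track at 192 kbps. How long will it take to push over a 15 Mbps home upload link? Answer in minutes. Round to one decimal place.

Audio total: 632 + 192 = 824 kbps = 0.824 Mbps.
Total bitrate: 13.984 Mbps.
File: 13.984 Mbps × 3420 s = 47825.3 Mb.
At 15 Mbps: 47825.3 / 15 = 3188.4 s ≈ 53.1 minutes.

53.1 minutes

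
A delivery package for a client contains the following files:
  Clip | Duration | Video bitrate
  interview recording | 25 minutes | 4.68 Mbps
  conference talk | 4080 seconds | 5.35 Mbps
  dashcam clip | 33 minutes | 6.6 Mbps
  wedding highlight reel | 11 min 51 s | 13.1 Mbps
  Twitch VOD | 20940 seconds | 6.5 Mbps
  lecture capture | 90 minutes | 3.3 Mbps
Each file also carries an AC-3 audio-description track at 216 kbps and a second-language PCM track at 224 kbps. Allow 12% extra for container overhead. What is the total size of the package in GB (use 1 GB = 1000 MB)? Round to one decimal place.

Audio total: 216 + 224 = 440 kbps = 0.440 Mbps.
interview recording: 5.120 Mbps × 1500 s × 1.12 = 8601.6 Mb
conference talk: 5.790 Mbps × 4080 s × 1.12 = 26458.0 Mb
dashcam clip: 7.040 Mbps × 1980 s × 1.12 = 15611.9 Mb
wedding highlight reel: 13.540 Mbps × 711 s × 1.12 = 10782.2 Mb
Twitch VOD: 6.940 Mbps × 20940 s × 1.12 = 162762.4 Mb
lecture capture: 3.740 Mbps × 5400 s × 1.12 = 22619.5 Mb
Total: 246835.6 Mb = 30854.5 MB.
= 30.85 GB.

30.9 GB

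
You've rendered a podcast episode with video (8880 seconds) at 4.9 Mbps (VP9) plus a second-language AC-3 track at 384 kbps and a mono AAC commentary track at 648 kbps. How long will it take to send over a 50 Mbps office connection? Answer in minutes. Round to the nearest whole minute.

Audio total: 384 + 648 = 1032 kbps = 1.032 Mbps.
Total bitrate: 5.932 Mbps.
File: 5.932 Mbps × 8880 s = 52676.2 Mb.
At 50 Mbps: 52676.2 / 50 = 1053.5 s ≈ 17.6 minutes.

18 minutes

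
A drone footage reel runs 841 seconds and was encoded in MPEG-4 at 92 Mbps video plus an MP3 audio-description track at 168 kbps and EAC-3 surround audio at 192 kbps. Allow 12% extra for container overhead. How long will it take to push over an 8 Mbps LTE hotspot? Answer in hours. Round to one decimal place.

Audio total: 168 + 192 = 360 kbps = 0.360 Mbps.
Total bitrate: 92.360 Mbps.
File: 92.360 Mbps × 841 s = 77674.8 Mb.
With 12% container overhead: ×1.12. → 86995.7 Mb.
At 8 Mbps: 86995.7 / 8 = 10874.5 s ≈ 3.02 hours.

3.0 hours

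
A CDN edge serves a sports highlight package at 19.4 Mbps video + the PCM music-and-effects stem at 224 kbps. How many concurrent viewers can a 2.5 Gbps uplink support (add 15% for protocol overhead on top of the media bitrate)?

Audio: 224 kbps = 0.224 Mbps.
Per-viewer media rate: 19.624 Mbps.
On the wire with 15% overhead: 22.568 Mbps.
2.5 Gbps = 2,500 Mbps; 2,500 / 22.568 = 110.78 → 110 viewers.

110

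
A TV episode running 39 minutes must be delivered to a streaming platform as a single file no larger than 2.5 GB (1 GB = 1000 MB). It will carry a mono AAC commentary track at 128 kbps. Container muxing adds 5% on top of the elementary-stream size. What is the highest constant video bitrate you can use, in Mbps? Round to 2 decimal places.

8.01 Mbps

Budget: 2.5 GB = 20000.0 Mb.
Stream payload after overhead: 20000.0 / 1.05 = 19047.6 Mb.
39 min = 2340 s
Total bitrate budget: 19047.6 Mb / 2340 s = 8.140 Mbps.
Audio: 128 kbps = 0.128 Mbps.
Video: 8.140 − 0.128 = 8.012 Mbps.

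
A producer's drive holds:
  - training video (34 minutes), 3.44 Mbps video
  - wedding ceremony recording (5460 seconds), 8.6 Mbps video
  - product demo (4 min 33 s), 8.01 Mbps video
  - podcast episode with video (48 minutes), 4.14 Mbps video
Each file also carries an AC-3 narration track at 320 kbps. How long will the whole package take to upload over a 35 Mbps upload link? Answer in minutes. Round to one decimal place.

34.0 minutes

Audio: 320 kbps = 0.320 Mbps.
training video: 3.760 Mbps × 2040 s = 7670.4 Mb
wedding ceremony recording: 8.920 Mbps × 5460 s = 48703.2 Mb
product demo: 8.330 Mbps × 273 s = 2274.1 Mb
podcast episode with video: 4.460 Mbps × 2880 s = 12844.8 Mb
Total: 71492.5 Mb = 8936.6 MB.
At 35 Mbps: 71492.5 / 35 = 2043 s ≈ 34 minutes.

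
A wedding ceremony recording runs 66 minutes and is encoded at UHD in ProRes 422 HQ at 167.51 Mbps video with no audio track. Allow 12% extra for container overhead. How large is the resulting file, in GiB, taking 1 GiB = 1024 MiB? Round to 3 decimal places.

86.490 GiB

66 min = 3960 s
Total bitrate: 167.51 Mbps.
Stream data: 167.510 Mbps × 3960 s = 663339.6 Mb.
With 12% container overhead: ×1.12.
742,940 Mb = 92,867,544,000 bytes ÷ 1,073,741,824 = 86.49 GiB.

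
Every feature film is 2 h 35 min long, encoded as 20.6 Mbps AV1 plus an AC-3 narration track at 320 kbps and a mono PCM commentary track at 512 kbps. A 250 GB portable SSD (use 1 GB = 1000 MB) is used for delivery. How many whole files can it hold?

2 h 35 min = 155 min = 9300 s
Audio total: 320 + 512 = 832 kbps = 0.832 Mbps.
Total bitrate: 21.432 Mbps.
Per item: 21.432 Mbps × 9300 s = 199,318 Mb = 24,915 MB.
Capacity: 250 GB = 2,000,000 Mb; 10.03 items → 10 complete.

10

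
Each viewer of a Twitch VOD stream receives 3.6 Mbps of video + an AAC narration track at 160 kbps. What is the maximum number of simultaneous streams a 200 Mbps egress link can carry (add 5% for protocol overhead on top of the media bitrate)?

Audio: 160 kbps = 0.160 Mbps.
Per-viewer media rate: 3.760 Mbps.
On the wire with 5% overhead: 3.948 Mbps.
200 Mbps = 200.0 Mbps; 200.0 / 3.948 = 50.66 → 50 viewers.

50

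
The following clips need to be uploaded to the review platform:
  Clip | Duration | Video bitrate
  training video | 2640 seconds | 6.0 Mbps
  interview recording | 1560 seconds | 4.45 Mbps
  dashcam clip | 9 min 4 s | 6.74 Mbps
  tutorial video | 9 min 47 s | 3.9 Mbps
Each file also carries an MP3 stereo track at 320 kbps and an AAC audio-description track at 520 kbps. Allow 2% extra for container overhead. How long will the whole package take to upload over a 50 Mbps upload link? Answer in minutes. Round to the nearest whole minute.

11 minutes

Audio total: 320 + 520 = 840 kbps = 0.840 Mbps.
training video: 6.840 Mbps × 2640 s × 1.02 = 18418.8 Mb
interview recording: 5.290 Mbps × 1560 s × 1.02 = 8417.4 Mb
dashcam clip: 7.580 Mbps × 544 s × 1.02 = 4206.0 Mb
tutorial video: 4.740 Mbps × 587 s × 1.02 = 2838.0 Mb
Total: 33880.2 Mb = 4235.0 MB.
At 50 Mbps: 33880.2 / 50 = 678 s ≈ 11.3 minutes.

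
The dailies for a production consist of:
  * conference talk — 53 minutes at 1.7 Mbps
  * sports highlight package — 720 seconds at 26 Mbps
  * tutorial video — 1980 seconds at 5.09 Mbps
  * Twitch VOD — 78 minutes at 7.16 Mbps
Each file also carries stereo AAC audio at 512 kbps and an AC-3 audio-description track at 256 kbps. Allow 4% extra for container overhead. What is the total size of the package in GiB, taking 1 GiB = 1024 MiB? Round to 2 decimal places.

9.18 GiB

Audio total: 512 + 256 = 768 kbps = 0.768 Mbps.
conference talk: 2.468 Mbps × 3180 s × 1.04 = 8162.2 Mb
sports highlight package: 26.768 Mbps × 720 s × 1.04 = 20043.9 Mb
tutorial video: 5.858 Mbps × 1980 s × 1.04 = 12062.8 Mb
Twitch VOD: 7.928 Mbps × 4680 s × 1.04 = 38587.2 Mb
Total: 78856.0 Mb = 9857.0 MB.
= 9.180 GiB.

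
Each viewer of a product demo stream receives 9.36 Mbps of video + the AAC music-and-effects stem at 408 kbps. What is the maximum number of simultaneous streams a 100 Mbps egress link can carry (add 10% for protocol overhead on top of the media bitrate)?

9

Audio: 408 kbps = 0.408 Mbps.
Per-viewer media rate: 9.768 Mbps.
On the wire with 10% overhead: 10.745 Mbps.
100 Mbps = 100.0 Mbps; 100.0 / 10.745 = 9.31 → 9 viewers.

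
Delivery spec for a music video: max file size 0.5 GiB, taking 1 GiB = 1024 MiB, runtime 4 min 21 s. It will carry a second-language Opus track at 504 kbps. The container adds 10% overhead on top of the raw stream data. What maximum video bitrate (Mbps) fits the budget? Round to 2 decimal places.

14.46 Mbps

Budget: 0.5 GiB = 4295.0 Mb.
Stream payload after overhead: 4295.0 / 1.10 = 3904.5 Mb.
4 min 21 s = 261 s
Total bitrate budget: 3904.5 Mb / 261 s = 14.960 Mbps.
Audio: 504 kbps = 0.504 Mbps.
Video: 14.960 − 0.504 = 14.456 Mbps.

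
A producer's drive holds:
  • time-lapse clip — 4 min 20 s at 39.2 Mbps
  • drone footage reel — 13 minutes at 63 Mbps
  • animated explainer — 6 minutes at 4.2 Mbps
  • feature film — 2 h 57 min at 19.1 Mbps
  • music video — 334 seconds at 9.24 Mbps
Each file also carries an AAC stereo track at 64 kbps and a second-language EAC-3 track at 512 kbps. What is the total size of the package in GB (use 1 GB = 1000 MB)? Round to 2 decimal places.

Audio total: 64 + 512 = 576 kbps = 0.576 Mbps.
time-lapse clip: 39.776 Mbps × 260 s = 10341.8 Mb
drone footage reel: 63.576 Mbps × 780 s = 49589.3 Mb
animated explainer: 4.776 Mbps × 360 s = 1719.4 Mb
feature film: 19.676 Mbps × 10620 s = 208959.1 Mb
music video: 9.816 Mbps × 334 s = 3278.5 Mb
Total: 273888.1 Mb = 34236.0 MB.
= 34.24 GB.

34.24 GB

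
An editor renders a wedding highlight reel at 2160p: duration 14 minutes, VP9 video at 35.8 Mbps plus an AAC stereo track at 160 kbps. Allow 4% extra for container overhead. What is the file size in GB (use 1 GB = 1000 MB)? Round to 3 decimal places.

14 min = 840 s
Audio: 160 kbps = 0.160 Mbps.
Total bitrate: 35.8 + 0.160 = 35.960 Mbps.
Stream data: 35.960 Mbps × 840 s = 30206.4 Mb.
With 4% container overhead: ×1.04.
31,415 Mb ÷ 8 = 3,927 MB → 3.927 GB.

3.927 GB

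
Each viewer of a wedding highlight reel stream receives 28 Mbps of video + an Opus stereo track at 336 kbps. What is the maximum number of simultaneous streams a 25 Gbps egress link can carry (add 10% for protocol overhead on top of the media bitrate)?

802

Audio: 336 kbps = 0.336 Mbps.
Per-viewer media rate: 28.336 Mbps.
On the wire with 10% overhead: 31.170 Mbps.
25 Gbps = 25,000 Mbps; 25,000 / 31.170 = 802.06 → 802 viewers.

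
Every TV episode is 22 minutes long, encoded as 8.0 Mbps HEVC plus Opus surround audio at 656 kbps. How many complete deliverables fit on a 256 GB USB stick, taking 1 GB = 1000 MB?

179

22 min = 1320 s
Audio: 656 kbps = 0.656 Mbps.
Total bitrate: 8.656 Mbps.
Per item: 8.656 Mbps × 1320 s = 11,426 Mb = 1,428 MB.
Capacity: 256 GB = 2,048,000 Mb; 179.24 items → 179 complete.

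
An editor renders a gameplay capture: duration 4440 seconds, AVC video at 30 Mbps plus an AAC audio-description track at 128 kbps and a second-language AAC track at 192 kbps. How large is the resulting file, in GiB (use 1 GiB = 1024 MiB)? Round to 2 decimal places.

15.67 GiB

Audio total: 128 + 192 = 320 kbps = 0.320 Mbps.
Total bitrate: 30 + 0.320 = 30.320 Mbps.
Stream data: 30.320 Mbps × 4440 s = 134620.8 Mb.
134,621 Mb = 16,827,600,000 bytes ÷ 1,073,741,824 = 15.67 GiB.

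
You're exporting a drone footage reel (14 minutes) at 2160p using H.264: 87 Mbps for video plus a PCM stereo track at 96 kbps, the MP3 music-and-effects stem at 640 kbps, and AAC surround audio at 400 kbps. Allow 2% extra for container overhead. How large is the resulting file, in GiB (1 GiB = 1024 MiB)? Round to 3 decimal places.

14 min = 840 s
Audio total: 96 + 640 + 400 = 1136 kbps = 1.136 Mbps.
Total bitrate: 87 + 1.136 = 88.136 Mbps.
Stream data: 88.136 Mbps × 840 s = 74034.2 Mb.
With 2% container overhead: ×1.02.
75,515 Mb = 9,439,365,600 bytes ÷ 1,073,741,824 = 8.791 GiB.

8.791 GiB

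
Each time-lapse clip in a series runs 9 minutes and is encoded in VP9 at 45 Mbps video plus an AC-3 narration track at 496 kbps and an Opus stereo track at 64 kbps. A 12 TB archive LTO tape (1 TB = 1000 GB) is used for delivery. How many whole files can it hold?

3902

9 min = 540 s
Audio total: 496 + 64 = 560 kbps = 0.560 Mbps.
Total bitrate: 45.560 Mbps.
Per item: 45.560 Mbps × 540 s = 24,602 Mb = 3,075 MB.
Capacity: 12 TB = 96,000,000 Mb; 3902.06 items → 3902 complete.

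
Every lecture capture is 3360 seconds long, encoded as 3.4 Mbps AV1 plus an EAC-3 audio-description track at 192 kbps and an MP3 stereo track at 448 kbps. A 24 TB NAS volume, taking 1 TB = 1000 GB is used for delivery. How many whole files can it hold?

14144

Audio total: 192 + 448 = 640 kbps = 0.640 Mbps.
Total bitrate: 4.040 Mbps.
Per item: 4.040 Mbps × 3360 s = 13,574 Mb = 1,697 MB.
Capacity: 24 TB = 192,000,000 Mb; 14144.27 items → 14144 complete.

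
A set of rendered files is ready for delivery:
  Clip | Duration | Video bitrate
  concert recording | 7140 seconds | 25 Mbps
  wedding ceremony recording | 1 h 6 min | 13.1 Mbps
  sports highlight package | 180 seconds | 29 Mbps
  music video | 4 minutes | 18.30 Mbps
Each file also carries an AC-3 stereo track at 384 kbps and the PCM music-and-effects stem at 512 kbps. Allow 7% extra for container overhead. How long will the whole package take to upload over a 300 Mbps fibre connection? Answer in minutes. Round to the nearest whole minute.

Audio total: 384 + 512 = 896 kbps = 0.896 Mbps.
concert recording: 25.896 Mbps × 7140 s × 1.07 = 197840.3 Mb
wedding ceremony recording: 13.996 Mbps × 3960 s × 1.07 = 59303.9 Mb
sports highlight package: 29.896 Mbps × 180 s × 1.07 = 5758.0 Mb
music video: 19.196 Mbps × 240 s × 1.07 = 4929.5 Mb
Total: 267831.6 Mb = 33479.0 MB.
At 300 Mbps: 267831.6 / 300 = 893 s ≈ 14.9 minutes.

15 minutes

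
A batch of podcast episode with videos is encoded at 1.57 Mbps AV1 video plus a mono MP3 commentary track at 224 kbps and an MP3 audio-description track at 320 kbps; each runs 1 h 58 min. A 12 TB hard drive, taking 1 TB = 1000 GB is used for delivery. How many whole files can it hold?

1 h 58 min = 118 min = 7080 s
Audio total: 224 + 320 = 544 kbps = 0.544 Mbps.
Total bitrate: 2.114 Mbps.
Per item: 2.114 Mbps × 7080 s = 14,967 Mb = 1,871 MB.
Capacity: 12 TB = 96,000,000 Mb; 6414.06 items → 6414 complete.

6414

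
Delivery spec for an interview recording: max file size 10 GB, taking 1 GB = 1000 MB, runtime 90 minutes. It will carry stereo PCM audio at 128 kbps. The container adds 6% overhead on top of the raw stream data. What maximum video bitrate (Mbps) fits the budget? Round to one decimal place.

Budget: 10 GB = 80000.0 Mb.
Stream payload after overhead: 80000.0 / 1.06 = 75471.7 Mb.
90 min = 5400 s
Total bitrate budget: 75471.7 Mb / 5400 s = 13.976 Mbps.
Audio: 128 kbps = 0.128 Mbps.
Video: 13.976 − 0.128 = 13.848 Mbps.

13.8 Mbps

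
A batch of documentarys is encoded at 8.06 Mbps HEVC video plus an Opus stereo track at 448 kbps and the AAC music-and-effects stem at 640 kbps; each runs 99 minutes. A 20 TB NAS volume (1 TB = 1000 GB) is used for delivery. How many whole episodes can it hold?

2944

99 min = 5940 s
Audio total: 448 + 640 = 1088 kbps = 1.088 Mbps.
Total bitrate: 9.148 Mbps.
Per item: 9.148 Mbps × 5940 s = 54,339 Mb = 6,792 MB.
Capacity: 20 TB = 160,000,000 Mb; 2944.47 items → 2944 complete.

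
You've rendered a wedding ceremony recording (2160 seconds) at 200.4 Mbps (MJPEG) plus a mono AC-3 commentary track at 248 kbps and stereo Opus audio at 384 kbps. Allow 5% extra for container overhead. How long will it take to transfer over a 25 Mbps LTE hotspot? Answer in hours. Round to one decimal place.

5.1 hours

Audio total: 248 + 384 = 632 kbps = 0.632 Mbps.
Total bitrate: 201.032 Mbps.
File: 201.032 Mbps × 2160 s = 434229.1 Mb.
With 5% container overhead: ×1.05. → 455940.6 Mb.
At 25 Mbps: 455940.6 / 25 = 18237.6 s ≈ 5.07 hours.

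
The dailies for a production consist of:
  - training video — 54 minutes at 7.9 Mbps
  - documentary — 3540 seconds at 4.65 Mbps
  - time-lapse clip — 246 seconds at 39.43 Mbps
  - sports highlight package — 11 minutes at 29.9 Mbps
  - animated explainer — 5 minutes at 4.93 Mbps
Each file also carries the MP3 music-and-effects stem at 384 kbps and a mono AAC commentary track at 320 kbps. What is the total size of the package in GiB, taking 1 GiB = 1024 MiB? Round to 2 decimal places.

Audio total: 384 + 320 = 704 kbps = 0.704 Mbps.
training video: 8.604 Mbps × 3240 s = 27877.0 Mb
documentary: 5.354 Mbps × 3540 s = 18953.2 Mb
time-lapse clip: 40.134 Mbps × 246 s = 9873.0 Mb
sports highlight package: 30.604 Mbps × 660 s = 20198.6 Mb
animated explainer: 5.634 Mbps × 300 s = 1690.2 Mb
Total: 78591.9 Mb = 9824.0 MB.
= 9.149 GiB.

9.15 GiB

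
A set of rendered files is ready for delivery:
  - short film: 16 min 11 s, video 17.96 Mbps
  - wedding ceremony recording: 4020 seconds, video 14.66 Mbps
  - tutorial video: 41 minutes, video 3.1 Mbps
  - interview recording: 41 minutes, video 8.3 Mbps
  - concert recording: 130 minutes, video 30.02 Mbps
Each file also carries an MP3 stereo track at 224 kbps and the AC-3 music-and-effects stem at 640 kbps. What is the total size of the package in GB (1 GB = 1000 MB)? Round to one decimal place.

44.2 GB

Audio total: 224 + 640 = 864 kbps = 0.864 Mbps.
short film: 18.824 Mbps × 971 s = 18278.1 Mb
wedding ceremony recording: 15.524 Mbps × 4020 s = 62406.5 Mb
tutorial video: 3.964 Mbps × 2460 s = 9751.4 Mb
interview recording: 9.164 Mbps × 2460 s = 22543.4 Mb
concert recording: 30.884 Mbps × 7800 s = 240895.2 Mb
Total: 353874.7 Mb = 44234.3 MB.
= 44.23 GB.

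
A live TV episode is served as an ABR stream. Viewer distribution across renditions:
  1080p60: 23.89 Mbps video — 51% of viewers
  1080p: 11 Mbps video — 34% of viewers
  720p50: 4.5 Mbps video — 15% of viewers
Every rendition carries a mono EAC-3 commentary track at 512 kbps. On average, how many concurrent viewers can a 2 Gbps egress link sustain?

116

Audio: 512 kbps = 0.512 Mbps.
Average per-viewer bitrate: 0.51×24.402 + 0.34×11.512 + 0.15×5.012 = 17.111 Mbps.
2 Gbps = 2,000 Mbps; 2,000 / 17.111 = 116.88 → 116.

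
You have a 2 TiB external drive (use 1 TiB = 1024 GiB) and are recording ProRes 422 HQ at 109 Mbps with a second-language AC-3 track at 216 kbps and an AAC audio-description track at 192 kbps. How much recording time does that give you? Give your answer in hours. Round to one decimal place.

44.7 hours

Audio total: 216 + 192 = 408 kbps = 0.408 Mbps.
Total bitrate: 109 + 0.408 = 109.408 Mbps.
Capacity: 2 TiB = 17,592,186 Mb.
Recording time: 17,592,186 / 109.408 = 160,794 s ≈ 44.7 hours.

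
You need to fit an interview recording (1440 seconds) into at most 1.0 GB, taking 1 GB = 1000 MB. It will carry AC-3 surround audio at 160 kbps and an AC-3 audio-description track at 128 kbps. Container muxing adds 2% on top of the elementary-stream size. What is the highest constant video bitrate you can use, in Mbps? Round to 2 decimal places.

5.16 Mbps

Budget: 1.0 GB = 8000.0 Mb.
Stream payload after overhead: 8000.0 / 1.02 = 7843.1 Mb.
Total bitrate budget: 7843.1 Mb / 1440 s = 5.447 Mbps.
Audio total: 160 + 128 = 288 kbps = 0.288 Mbps.
Video: 5.447 − 0.288 = 5.159 Mbps.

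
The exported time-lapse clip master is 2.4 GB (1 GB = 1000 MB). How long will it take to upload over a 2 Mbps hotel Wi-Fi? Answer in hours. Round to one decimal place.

File: 2.4 GB = 19200.0 Mb.
At 2 Mbps: 19200.0 / 2 = 9600.0 s ≈ 2.67 hours.

2.7 hours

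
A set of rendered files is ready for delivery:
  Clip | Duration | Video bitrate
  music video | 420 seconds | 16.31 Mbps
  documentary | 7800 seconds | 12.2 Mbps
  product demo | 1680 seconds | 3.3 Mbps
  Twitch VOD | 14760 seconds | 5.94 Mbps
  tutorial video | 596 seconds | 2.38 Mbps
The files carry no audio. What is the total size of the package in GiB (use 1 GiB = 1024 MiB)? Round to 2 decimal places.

22.89 GiB

music video: 16.310 Mbps × 420 s = 6850.2 Mb
documentary: 12.200 Mbps × 7800 s = 95160.0 Mb
product demo: 3.300 Mbps × 1680 s = 5544.0 Mb
Twitch VOD: 5.940 Mbps × 14760 s = 87674.4 Mb
tutorial video: 2.380 Mbps × 596 s = 1418.5 Mb
Total: 196647.1 Mb = 24580.9 MB.
= 22.89 GiB.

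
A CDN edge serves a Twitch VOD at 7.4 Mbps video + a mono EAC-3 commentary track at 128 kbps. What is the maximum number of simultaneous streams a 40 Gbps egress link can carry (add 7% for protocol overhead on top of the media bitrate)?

Audio: 128 kbps = 0.128 Mbps.
Per-viewer media rate: 7.528 Mbps.
On the wire with 7% overhead: 8.055 Mbps.
40 Gbps = 40,000 Mbps; 40,000 / 8.055 = 4965.88 → 4965 viewers.

4965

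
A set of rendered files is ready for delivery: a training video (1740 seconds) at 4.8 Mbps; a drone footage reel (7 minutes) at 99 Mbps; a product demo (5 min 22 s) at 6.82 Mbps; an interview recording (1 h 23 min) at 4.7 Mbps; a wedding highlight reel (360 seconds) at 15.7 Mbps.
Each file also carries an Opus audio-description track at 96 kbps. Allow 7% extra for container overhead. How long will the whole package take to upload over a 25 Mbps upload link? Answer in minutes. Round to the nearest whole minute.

Audio: 96 kbps = 0.096 Mbps.
training video: 4.896 Mbps × 1740 s × 1.07 = 9115.4 Mb
drone footage reel: 99.096 Mbps × 420 s × 1.07 = 44533.7 Mb
product demo: 6.916 Mbps × 322 s × 1.07 = 2382.8 Mb
interview recording: 4.796 Mbps × 4980 s × 1.07 = 25556.0 Mb
wedding highlight reel: 15.796 Mbps × 360 s × 1.07 = 6084.6 Mb
Total: 87672.5 Mb = 10959.1 MB.
At 25 Mbps: 87672.5 / 25 = 3507 s ≈ 58.4 minutes.

58 minutes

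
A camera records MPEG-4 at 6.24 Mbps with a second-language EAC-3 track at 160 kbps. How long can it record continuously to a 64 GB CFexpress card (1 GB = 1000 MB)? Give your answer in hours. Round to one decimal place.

22.2 hours

Audio: 160 kbps = 0.160 Mbps.
Total bitrate: 6.24 + 0.160 = 6.400 Mbps.
Capacity: 64 GB = 512,000 Mb.
Recording time: 512,000 / 6.400 = 80,000 s ≈ 22.2 hours.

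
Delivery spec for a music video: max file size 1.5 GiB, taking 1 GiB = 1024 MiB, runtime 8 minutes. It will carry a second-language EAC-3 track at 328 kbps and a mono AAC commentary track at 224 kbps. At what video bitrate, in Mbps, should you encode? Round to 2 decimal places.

26.29 Mbps

Budget: 1.5 GiB = 12884.9 Mb.
8 min = 480 s
Total bitrate budget: 12884.9 Mb / 480 s = 26.844 Mbps.
Audio total: 328 + 224 = 552 kbps = 0.552 Mbps.
Video: 26.844 − 0.552 = 26.292 Mbps.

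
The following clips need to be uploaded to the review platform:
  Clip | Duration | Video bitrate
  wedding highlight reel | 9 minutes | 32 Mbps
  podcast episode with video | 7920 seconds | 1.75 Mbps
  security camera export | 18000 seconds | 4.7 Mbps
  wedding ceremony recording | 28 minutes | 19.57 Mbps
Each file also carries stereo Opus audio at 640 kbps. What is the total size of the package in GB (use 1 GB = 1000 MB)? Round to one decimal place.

20.8 GB

Audio: 640 kbps = 0.640 Mbps.
wedding highlight reel: 32.640 Mbps × 540 s = 17625.6 Mb
podcast episode with video: 2.390 Mbps × 7920 s = 18928.8 Mb
security camera export: 5.340 Mbps × 18000 s = 96120.0 Mb
wedding ceremony recording: 20.210 Mbps × 1680 s = 33952.8 Mb
Total: 166627.2 Mb = 20828.4 MB.
= 20.83 GB.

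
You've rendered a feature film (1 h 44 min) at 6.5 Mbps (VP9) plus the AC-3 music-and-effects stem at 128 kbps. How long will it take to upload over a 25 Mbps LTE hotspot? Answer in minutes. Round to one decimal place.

1 h 44 min = 104 min = 6240 s
Audio: 128 kbps = 0.128 Mbps.
Total bitrate: 6.628 Mbps.
File: 6.628 Mbps × 6240 s = 41358.7 Mb.
At 25 Mbps: 41358.7 / 25 = 1654.3 s ≈ 27.6 minutes.

27.6 minutes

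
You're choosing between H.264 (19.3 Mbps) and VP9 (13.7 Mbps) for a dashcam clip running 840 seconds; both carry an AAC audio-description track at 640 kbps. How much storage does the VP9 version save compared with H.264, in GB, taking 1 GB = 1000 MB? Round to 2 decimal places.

Audio: 640 kbps = 0.640 Mbps.
H.264: 19.940 Mbps × 840 s = 16749.6 Mb = 2.094 GB.
VP9: 14.340 Mbps × 840 s = 12045.6 Mb = 1.506 GB.
Saving: 2.094 − 1.506 = 0.588 GB.

0.59 GB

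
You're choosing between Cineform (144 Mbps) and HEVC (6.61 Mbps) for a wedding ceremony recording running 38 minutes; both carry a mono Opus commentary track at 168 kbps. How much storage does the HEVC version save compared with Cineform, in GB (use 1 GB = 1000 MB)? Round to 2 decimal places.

38 min = 2280 s
Audio: 168 kbps = 0.168 Mbps.
Cineform: 144.168 Mbps × 2280 s = 328703.0 Mb = 41.088 GB.
HEVC: 6.778 Mbps × 2280 s = 15453.8 Mb = 1.932 GB.
Saving: 41.088 − 1.932 = 39.156 GB.

39.16 GB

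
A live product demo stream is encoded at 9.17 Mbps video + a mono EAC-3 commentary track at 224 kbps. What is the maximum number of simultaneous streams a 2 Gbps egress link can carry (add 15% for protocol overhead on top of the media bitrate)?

Audio: 224 kbps = 0.224 Mbps.
Per-viewer media rate: 9.394 Mbps.
On the wire with 15% overhead: 10.803 Mbps.
2 Gbps = 2,000 Mbps; 2,000 / 10.803 = 185.13 → 185 viewers.

185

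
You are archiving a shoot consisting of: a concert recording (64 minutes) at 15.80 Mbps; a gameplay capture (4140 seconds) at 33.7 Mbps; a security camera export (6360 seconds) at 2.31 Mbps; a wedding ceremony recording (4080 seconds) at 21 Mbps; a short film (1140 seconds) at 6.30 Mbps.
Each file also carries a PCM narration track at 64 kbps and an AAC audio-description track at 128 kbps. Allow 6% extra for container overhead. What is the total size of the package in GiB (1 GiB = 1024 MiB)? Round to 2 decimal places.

38.44 GiB

Audio total: 64 + 128 = 192 kbps = 0.192 Mbps.
concert recording: 15.992 Mbps × 3840 s × 1.06 = 65093.8 Mb
gameplay capture: 33.892 Mbps × 4140 s × 1.06 = 148731.7 Mb
security camera export: 2.502 Mbps × 6360 s × 1.06 = 16867.5 Mb
wedding ceremony recording: 21.192 Mbps × 4080 s × 1.06 = 91651.2 Mb
short film: 6.492 Mbps × 1140 s × 1.06 = 7844.9 Mb
Total: 330189.1 Mb = 41273.6 MB.
= 38.44 GiB.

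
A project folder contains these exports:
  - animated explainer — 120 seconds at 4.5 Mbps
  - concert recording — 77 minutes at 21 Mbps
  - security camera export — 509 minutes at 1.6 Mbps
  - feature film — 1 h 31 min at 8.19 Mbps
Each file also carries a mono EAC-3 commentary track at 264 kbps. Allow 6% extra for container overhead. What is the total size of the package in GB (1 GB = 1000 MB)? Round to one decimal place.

Audio: 264 kbps = 0.264 Mbps.
animated explainer: 4.764 Mbps × 120 s × 1.06 = 606.0 Mb
concert recording: 21.264 Mbps × 4620 s × 1.06 = 104134.1 Mb
security camera export: 1.864 Mbps × 30540 s × 1.06 = 60342.2 Mb
feature film: 8.454 Mbps × 5460 s × 1.06 = 48928.4 Mb
Total: 214010.6 Mb = 26751.3 MB.
= 26.75 GB.

26.8 GB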